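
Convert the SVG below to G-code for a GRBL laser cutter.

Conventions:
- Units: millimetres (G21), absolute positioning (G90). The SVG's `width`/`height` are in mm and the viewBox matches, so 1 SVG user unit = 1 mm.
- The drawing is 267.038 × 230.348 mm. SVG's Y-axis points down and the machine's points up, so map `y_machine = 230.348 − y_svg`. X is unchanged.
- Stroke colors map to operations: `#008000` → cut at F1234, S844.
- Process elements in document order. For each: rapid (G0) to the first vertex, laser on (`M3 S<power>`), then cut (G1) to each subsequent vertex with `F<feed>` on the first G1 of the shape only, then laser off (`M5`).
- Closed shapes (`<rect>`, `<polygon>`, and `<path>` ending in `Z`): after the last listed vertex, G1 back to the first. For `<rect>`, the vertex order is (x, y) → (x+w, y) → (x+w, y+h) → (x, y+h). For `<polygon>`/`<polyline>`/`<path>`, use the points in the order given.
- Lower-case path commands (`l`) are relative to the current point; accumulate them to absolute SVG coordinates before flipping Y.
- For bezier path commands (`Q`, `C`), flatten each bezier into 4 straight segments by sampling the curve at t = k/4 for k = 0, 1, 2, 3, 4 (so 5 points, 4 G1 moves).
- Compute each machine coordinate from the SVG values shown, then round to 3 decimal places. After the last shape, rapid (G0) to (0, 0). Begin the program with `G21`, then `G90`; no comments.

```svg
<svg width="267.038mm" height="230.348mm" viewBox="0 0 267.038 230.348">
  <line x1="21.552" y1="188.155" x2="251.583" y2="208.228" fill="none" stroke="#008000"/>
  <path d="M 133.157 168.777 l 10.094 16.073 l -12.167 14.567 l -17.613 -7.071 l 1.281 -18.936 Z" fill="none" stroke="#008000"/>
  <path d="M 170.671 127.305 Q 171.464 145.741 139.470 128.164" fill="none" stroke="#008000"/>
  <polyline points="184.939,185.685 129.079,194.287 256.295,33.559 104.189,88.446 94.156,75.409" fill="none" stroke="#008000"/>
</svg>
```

viewBox `0 0 267.038 230.348` with mm width/height → 1 unit = 1 mm. Flip: y_m = 230.348 − y_svg.

**Shape 1** — `<line>` line segment, stroke `#008000` → cut (S844, F1234). Machine vertices: (21.552,42.193) → (251.583,22.120). Open path.

**Shape 2** — `<path>` regular polygon, stroke `#008000` → cut (S844, F1234). Machine vertices: (133.157,61.571) → (143.251,45.498) → (131.084,30.931) → (113.471,38.002) → (114.752,56.938) → (133.157,61.571). Closed: final G1 returns to the first vertex.

**Shape 3** — `<path>` quadratic bezier, stroke `#008000` → cut (S844, F1234). Control points (SVG): P0=(170.671,127.305), P1=(171.464,145.741), P2=(139.470,128.164); sampled at t=k/4. Machine vertices: (170.671,103.043) → (169.018,96.076) → (163.267,93.610) → (153.418,95.646) → (139.470,102.184). Open path.

**Shape 4** — `<polyline>` open polyline, stroke `#008000` → cut (S844, F1234). Machine vertices: (184.939,44.663) → (129.079,36.061) → (256.295,196.789) → (104.189,141.902) → (94.156,154.939). Open path.

G21
G90
G0 X21.552 Y42.193
M3 S844
G1 X251.583 Y22.120 F1234
M5
G0 X133.157 Y61.571
M3 S844
G1 X143.251 Y45.498 F1234
G1 X131.084 Y30.931
G1 X113.471 Y38.002
G1 X114.752 Y56.938
G1 X133.157 Y61.571
M5
G0 X170.671 Y103.043
M3 S844
G1 X169.018 Y96.076 F1234
G1 X163.267 Y93.610
G1 X153.418 Y95.646
G1 X139.470 Y102.184
M5
G0 X184.939 Y44.663
M3 S844
G1 X129.079 Y36.061 F1234
G1 X256.295 Y196.789
G1 X104.189 Y141.902
G1 X94.156 Y154.939
M5
G0 X0.000 Y0.000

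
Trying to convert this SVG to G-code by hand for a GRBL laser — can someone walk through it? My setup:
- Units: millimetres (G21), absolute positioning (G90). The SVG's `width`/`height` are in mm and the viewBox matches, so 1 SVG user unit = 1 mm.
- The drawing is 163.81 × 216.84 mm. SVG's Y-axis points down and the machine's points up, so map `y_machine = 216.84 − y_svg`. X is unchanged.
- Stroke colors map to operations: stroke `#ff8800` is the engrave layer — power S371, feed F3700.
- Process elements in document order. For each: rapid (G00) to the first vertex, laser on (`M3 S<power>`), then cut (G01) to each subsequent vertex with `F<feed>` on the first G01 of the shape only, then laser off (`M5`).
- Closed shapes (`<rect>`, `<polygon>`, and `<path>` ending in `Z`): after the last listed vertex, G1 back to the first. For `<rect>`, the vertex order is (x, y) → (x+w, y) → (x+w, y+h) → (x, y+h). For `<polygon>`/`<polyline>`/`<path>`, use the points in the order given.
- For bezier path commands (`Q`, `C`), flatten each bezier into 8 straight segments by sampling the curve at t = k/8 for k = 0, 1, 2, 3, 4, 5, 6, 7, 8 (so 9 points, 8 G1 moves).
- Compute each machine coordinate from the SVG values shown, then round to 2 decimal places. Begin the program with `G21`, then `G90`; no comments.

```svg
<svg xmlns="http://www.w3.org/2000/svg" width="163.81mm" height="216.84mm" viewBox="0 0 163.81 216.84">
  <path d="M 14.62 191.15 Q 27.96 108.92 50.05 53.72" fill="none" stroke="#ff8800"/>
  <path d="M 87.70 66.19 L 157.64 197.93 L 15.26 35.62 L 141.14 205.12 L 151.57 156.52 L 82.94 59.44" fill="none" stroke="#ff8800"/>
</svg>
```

G21
G90
G00 X14.62 Y25.69
M3 S371
G01 X18.09 Y45.83 F3700
G01 X21.84 Y65.12
G01 X25.86 Y83.56
G01 X30.15 Y101.16
G01 X34.71 Y117.92
G01 X39.55 Y133.83
G01 X44.66 Y148.90
G01 X50.05 Y163.12
M5
G00 X87.70 Y150.65
M3 S371
G01 X157.64 Y18.91 F3700
G01 X15.26 Y181.22
G01 X141.14 Y11.72
G01 X151.57 Y60.32
G01 X82.94 Y157.40
M5

viewBox `0 0 163.81 216.84` with mm width/height → 1 unit = 1 mm. Flip: y_m = 216.84 − y_svg.

**Shape 1** — `<path>` quadratic bezier, stroke `#ff8800` → engrave (S371, F3700). Control points (SVG): P0=(14.62,191.15), P1=(27.96,108.92), P2=(50.05,53.72); sampled at t=k/8. Machine vertices: (14.62,25.69) → (18.09,45.83) → (21.84,65.12) → (25.86,83.56) → (30.15,101.16) → (34.71,117.92) → (39.55,133.83) → (44.66,148.90) → (50.05,163.12). Open path.

**Shape 2** — `<path>` open polyline, stroke `#ff8800` → engrave (S371, F3700). Machine vertices: (87.70,150.65) → (157.64,18.91) → (15.26,181.22) → (141.14,11.72) → (151.57,60.32) → (82.94,157.40). Open path.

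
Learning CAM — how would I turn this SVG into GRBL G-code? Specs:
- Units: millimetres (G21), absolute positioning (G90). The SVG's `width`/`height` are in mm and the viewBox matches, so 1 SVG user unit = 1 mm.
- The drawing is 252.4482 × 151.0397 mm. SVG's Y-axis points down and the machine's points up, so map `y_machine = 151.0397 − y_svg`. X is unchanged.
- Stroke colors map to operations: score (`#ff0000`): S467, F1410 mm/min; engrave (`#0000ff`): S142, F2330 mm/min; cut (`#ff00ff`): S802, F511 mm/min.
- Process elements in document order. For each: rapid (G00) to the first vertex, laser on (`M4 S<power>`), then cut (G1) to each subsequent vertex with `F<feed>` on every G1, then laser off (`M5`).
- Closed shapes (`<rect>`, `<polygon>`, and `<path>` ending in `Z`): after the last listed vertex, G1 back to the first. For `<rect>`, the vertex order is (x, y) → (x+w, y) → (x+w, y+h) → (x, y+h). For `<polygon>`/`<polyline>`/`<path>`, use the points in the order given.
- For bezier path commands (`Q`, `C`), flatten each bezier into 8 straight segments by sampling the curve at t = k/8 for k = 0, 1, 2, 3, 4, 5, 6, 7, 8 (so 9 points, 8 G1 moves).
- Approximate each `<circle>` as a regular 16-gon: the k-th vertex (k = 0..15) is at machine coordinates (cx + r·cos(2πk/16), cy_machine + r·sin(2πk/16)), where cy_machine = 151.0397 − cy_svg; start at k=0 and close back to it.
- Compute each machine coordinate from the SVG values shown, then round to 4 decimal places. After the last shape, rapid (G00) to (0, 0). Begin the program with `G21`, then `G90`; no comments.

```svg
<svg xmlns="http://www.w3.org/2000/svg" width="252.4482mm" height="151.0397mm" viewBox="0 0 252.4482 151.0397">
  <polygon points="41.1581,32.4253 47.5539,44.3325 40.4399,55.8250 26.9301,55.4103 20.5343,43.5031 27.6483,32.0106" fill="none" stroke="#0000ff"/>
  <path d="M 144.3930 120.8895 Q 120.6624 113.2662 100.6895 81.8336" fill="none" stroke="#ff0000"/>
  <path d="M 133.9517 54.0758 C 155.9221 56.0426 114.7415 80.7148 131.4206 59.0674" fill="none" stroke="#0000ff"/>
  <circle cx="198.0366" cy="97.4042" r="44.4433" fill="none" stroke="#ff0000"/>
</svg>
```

G21
G90
G00 X41.1581 Y118.6144
M4 S142
G1 X47.5539 Y106.7072 F2330
G1 X40.4399 Y95.2147 F2330
G1 X26.9301 Y95.6294 F2330
G1 X20.5343 Y107.5366 F2330
G1 X27.6483 Y119.0291 F2330
G1 X41.1581 Y118.6144 F2330
M5
G00 X144.3930 Y30.1502
M4 S467
G1 X138.5191 Y32.4280 F1410
G1 X132.7626 Y35.4499 F1410
G1 X127.1235 Y39.2159 F1410
G1 X121.6018 Y43.7258 F1410
G1 X116.1976 Y48.9798 F1410
G1 X110.9108 Y54.9779 F1410
G1 X105.7414 Y61.7200 F1410
G1 X100.6895 Y69.2061 F1410
M5
G00 X133.9517 Y96.9639
M4 S142
G1 X139.4667 Y95.2968 F2330
G1 X140.4795 Y92.3101 F2330
G1 X138.4080 Y88.8124 F2330
G1 X134.6704 Y85.6128 F2330
G1 X130.6847 Y83.5201 F2330
G1 X127.8692 Y83.3432 F2330
G1 X127.6418 Y85.8909 F2330
G1 X131.4206 Y91.9723 F2330
M5
G00 X242.4799 Y53.6355
M4 S467
G1 X239.0969 Y70.6432 F1410
G1 X229.4628 Y85.0617 F1410
G1 X215.0443 Y94.6958 F1410
G1 X198.0366 Y98.0788 F1410
G1 X181.0289 Y94.6958 F1410
G1 X166.6104 Y85.0617 F1410
G1 X156.9763 Y70.6432 F1410
G1 X153.5933 Y53.6355 F1410
G1 X156.9763 Y36.6278 F1410
G1 X166.6104 Y22.2093 F1410
G1 X181.0289 Y12.5752 F1410
G1 X198.0366 Y9.1922 F1410
G1 X215.0443 Y12.5752 F1410
G1 X229.4628 Y22.2093 F1410
G1 X239.0969 Y36.6278 F1410
G1 X242.4799 Y53.6355 F1410
M5
G00 X0.0000 Y0.0000

viewBox `0 0 252.4482 151.0397` with mm width/height → 1 unit = 1 mm. Flip: y_m = 151.0397 − y_svg.

**Shape 1** — `<polygon>` regular polygon, stroke `#0000ff` → engrave (S142, F2330). Machine vertices: (41.1581,118.6144) → (47.5539,106.7072) → (40.4399,95.2147) → (26.9301,95.6294) → (20.5343,107.5366) → (27.6483,119.0291) → (41.1581,118.6144). Closed: final G1 returns to the first vertex.

**Shape 2** — `<path>` quadratic bezier, stroke `#ff0000` → score (S467, F1410). Control points (SVG): P0=(144.3930,120.8895), P1=(120.6624,113.2662), P2=(100.6895,81.8336); sampled at t=k/8. Machine vertices: (144.3930,30.1502) → (138.5191,32.4280) → (132.7626,35.4499) → (127.1235,39.2159) → (121.6018,43.7258) → (116.1976,48.9798) → (110.9108,54.9779) → (105.7414,61.7200) → (100.6895,69.2061). Open path.

**Shape 3** — `<path>` cubic bezier, stroke `#0000ff` → engrave (S142, F2330). Control points (SVG): P0=(133.9517,54.0758), P1=(155.9221,56.0426), P2=(114.7415,80.7148), P3=(131.4206,59.0674); sampled at t=k/8. Machine vertices: (133.9517,96.9639) → (139.4667,95.2968) → (140.4795,92.3101) → (138.4080,88.8124) → (134.6704,85.6128) → (130.6847,83.5201) → (127.8692,83.3432) → (127.6418,85.8909) → (131.4206,91.9723). Open path.

**Shape 4** — `<circle>` circle, stroke `#ff0000` → score (S467, F1410). Machine vertices: (242.4799,53.6355) → (239.0969,70.6432) → (229.4628,85.0617) → (215.0443,94.6958) → (198.0366,98.0788) → (181.0289,94.6958) → (166.6104,85.0617) → (156.9763,70.6432) → (153.5933,53.6355) → (156.9763,36.6278) → (166.6104,22.2093) → (181.0289,12.5752) → (198.0366,9.1922) → (215.0443,12.5752) → (229.4628,22.2093) → (239.0969,36.6278) → (242.4799,53.6355). Closed: final G1 returns to the first vertex.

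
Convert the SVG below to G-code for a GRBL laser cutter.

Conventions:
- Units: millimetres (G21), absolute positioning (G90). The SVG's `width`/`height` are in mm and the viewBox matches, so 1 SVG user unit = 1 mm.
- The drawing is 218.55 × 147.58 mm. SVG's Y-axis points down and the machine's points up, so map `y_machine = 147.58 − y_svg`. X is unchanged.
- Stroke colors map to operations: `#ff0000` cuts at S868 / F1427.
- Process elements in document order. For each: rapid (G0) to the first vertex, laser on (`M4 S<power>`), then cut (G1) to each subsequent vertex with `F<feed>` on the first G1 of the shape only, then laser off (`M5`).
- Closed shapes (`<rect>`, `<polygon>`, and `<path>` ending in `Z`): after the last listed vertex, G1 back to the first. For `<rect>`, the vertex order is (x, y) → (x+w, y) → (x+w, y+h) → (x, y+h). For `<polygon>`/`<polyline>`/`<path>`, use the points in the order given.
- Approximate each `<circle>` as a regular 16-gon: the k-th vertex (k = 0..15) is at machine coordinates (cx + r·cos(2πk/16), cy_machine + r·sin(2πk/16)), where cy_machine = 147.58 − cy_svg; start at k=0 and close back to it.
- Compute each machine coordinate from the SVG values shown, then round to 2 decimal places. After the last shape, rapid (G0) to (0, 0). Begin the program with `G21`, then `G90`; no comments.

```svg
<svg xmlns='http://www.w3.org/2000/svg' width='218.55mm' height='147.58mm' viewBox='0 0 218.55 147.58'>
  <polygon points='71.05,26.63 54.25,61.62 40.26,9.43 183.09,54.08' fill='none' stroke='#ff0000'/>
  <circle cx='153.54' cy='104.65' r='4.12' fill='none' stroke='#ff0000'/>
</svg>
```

G21
G90
G0 X71.05 Y120.95
M4 S868
G1 X54.25 Y85.96 F1427
G1 X40.26 Y138.15
G1 X183.09 Y93.50
G1 X71.05 Y120.95
M5
G0 X157.66 Y42.93
M4 S868
G1 X157.35 Y44.51 F1427
G1 X156.45 Y45.84
G1 X155.12 Y46.74
G1 X153.54 Y47.05
G1 X151.96 Y46.74
G1 X150.63 Y45.84
G1 X149.73 Y44.51
G1 X149.42 Y42.93
G1 X149.73 Y41.35
G1 X150.63 Y40.02
G1 X151.96 Y39.12
G1 X153.54 Y38.81
G1 X155.12 Y39.12
G1 X156.45 Y40.02
G1 X157.35 Y41.35
G1 X157.66 Y42.93
M5
G0 X0.00 Y0.00

viewBox `0 0 218.55 147.58` with mm width/height → 1 unit = 1 mm. Flip: y_m = 147.58 − y_svg.

**Shape 1** — `<polygon>` closed polygon, stroke `#ff0000` → cut (S868, F1427). Machine vertices: (71.05,120.95) → (54.25,85.96) → (40.26,138.15) → (183.09,93.50) → (71.05,120.95). Closed: final G1 returns to the first vertex.

**Shape 2** — `<circle>` circle, stroke `#ff0000` → cut (S868, F1427). Machine vertices: (157.66,42.93) → (157.35,44.51) → (156.45,45.84) → (155.12,46.74) → (153.54,47.05) → (151.96,46.74) → (150.63,45.84) → (149.73,44.51) → (149.42,42.93) → (149.73,41.35) → (150.63,40.02) → (151.96,39.12) → (153.54,38.81) → (155.12,39.12) → (156.45,40.02) → (157.35,41.35) → (157.66,42.93). Closed: final G1 returns to the first vertex.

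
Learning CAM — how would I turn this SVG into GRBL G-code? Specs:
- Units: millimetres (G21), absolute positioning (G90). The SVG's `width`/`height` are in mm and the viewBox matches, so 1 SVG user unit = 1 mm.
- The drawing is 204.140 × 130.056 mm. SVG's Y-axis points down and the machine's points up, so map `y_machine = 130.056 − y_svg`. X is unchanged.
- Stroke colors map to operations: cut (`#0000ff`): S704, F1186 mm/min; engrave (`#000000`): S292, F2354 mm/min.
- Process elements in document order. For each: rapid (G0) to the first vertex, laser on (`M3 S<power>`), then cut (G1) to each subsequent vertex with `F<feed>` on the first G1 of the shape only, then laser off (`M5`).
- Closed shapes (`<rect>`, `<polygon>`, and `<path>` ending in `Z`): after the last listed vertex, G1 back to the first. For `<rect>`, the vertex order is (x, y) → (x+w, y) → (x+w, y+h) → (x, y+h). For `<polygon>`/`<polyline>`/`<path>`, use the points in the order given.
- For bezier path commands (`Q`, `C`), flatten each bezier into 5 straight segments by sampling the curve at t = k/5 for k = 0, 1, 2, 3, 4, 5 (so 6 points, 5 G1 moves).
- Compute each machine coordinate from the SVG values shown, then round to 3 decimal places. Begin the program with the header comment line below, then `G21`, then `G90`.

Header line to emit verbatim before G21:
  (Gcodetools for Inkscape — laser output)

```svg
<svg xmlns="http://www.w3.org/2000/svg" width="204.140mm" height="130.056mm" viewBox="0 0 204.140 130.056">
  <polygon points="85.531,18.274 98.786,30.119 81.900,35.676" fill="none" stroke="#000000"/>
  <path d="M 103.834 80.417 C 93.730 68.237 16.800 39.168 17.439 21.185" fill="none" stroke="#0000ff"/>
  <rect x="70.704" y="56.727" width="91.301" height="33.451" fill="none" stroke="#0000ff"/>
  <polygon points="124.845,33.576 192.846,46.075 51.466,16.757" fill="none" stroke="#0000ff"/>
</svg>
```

(Gcodetools for Inkscape — laser output)
G21
G90
G0 X85.531 Y111.782
M3 S292
G1 X98.786 Y99.937 F2354
G1 X81.900 Y94.380
G1 X85.531 Y111.782
M5
G0 X103.834 Y49.639
M3 S704
G1 X90.908 Y58.750 F1186
G1 X68.874 Y70.571
G1 X44.664 Y83.761
G1 X25.209 Y96.975
G1 X17.439 Y108.871
M5
G0 X70.704 Y73.329
M3 S704
G1 X162.005 Y73.329 F1186
G1 X162.005 Y39.878
G1 X70.704 Y39.878
G1 X70.704 Y73.329
M5
G0 X124.845 Y96.480
M3 S704
G1 X192.846 Y83.981 F1186
G1 X51.466 Y113.299
G1 X124.845 Y96.480
M5

Since the viewBox matches the mm dimensions, user units are millimetres directly. The only transform is the Y-flip y_m = 130.056 − y_svg.

Shape 1 is a regular polygon drawn with `<polygon>`. Its stroke #000000 means engrave at S292, F2354. After flipping Y the toolpath is (85.531,111.782) → (98.786,99.937) → (81.900,94.380) → (85.531,111.782), returning to the start.

Shape 2 is a cubic bezier drawn with `<path>`. Its stroke #0000ff means cut at S704, F1186. After flipping Y the toolpath is (103.834,49.639) → (90.908,58.750) → (68.874,70.571) → (44.664,83.761) → (25.209,96.975) → (17.439,108.871).

Shape 3 is a rectangle drawn with `<rect>`. Its stroke #0000ff means cut at S704, F1186. After flipping Y the toolpath is (70.704,73.329) → (162.005,73.329) → (162.005,39.878) → (70.704,39.878) → (70.704,73.329), returning to the start.

Shape 4 is a closed polygon drawn with `<polygon>`. Its stroke #0000ff means cut at S704, F1186. After flipping Y the toolpath is (124.845,96.480) → (192.846,83.981) → (51.466,113.299) → (124.845,96.480), returning to the start.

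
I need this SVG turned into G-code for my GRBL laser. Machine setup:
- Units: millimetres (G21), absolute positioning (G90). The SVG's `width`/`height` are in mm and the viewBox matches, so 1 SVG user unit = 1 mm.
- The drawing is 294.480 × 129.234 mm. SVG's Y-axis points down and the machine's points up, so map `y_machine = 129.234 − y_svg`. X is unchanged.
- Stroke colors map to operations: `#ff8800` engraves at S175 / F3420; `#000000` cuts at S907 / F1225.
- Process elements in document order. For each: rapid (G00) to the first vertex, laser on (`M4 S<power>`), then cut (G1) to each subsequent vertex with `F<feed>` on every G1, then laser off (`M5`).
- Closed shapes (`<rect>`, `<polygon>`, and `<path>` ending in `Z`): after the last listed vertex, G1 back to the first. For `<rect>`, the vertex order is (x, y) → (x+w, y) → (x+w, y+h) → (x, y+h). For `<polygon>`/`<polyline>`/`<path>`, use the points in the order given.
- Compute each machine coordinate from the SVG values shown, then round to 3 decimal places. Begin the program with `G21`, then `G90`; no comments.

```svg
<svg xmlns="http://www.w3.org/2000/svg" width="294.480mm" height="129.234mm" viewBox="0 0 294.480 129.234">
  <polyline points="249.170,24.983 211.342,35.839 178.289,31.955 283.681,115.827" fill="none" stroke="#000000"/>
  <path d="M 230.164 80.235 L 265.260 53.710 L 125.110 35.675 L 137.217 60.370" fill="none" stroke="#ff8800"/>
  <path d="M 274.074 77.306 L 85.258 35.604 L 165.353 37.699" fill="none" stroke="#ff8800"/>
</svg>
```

G21
G90
G00 X249.170 Y104.251
M4 S907
G1 X211.342 Y93.395 F1225
G1 X178.289 Y97.279 F1225
G1 X283.681 Y13.407 F1225
M5
G00 X230.164 Y48.999
M4 S175
G1 X265.260 Y75.524 F3420
G1 X125.110 Y93.559 F3420
G1 X137.217 Y68.864 F3420
M5
G00 X274.074 Y51.928
M4 S175
G1 X85.258 Y93.630 F3420
G1 X165.353 Y91.535 F3420
M5

Since the viewBox matches the mm dimensions, user units are millimetres directly. The only transform is the Y-flip y_m = 129.234 − y_svg.

Shape 1 is a open polyline drawn with `<polyline>`. Its stroke #000000 means cut at S907, F1225. After flipping Y the toolpath is (249.170,104.251) → (211.342,93.395) → (178.289,97.279) → (283.681,13.407).

Shape 2 is a open polyline drawn with `<path>`. Its stroke #ff8800 means engrave at S175, F3420. After flipping Y the toolpath is (230.164,48.999) → (265.260,75.524) → (125.110,93.559) → (137.217,68.864).

Shape 3 is a open polyline drawn with `<path>`. Its stroke #ff8800 means engrave at S175, F3420. After flipping Y the toolpath is (274.074,51.928) → (85.258,93.630) → (165.353,91.535).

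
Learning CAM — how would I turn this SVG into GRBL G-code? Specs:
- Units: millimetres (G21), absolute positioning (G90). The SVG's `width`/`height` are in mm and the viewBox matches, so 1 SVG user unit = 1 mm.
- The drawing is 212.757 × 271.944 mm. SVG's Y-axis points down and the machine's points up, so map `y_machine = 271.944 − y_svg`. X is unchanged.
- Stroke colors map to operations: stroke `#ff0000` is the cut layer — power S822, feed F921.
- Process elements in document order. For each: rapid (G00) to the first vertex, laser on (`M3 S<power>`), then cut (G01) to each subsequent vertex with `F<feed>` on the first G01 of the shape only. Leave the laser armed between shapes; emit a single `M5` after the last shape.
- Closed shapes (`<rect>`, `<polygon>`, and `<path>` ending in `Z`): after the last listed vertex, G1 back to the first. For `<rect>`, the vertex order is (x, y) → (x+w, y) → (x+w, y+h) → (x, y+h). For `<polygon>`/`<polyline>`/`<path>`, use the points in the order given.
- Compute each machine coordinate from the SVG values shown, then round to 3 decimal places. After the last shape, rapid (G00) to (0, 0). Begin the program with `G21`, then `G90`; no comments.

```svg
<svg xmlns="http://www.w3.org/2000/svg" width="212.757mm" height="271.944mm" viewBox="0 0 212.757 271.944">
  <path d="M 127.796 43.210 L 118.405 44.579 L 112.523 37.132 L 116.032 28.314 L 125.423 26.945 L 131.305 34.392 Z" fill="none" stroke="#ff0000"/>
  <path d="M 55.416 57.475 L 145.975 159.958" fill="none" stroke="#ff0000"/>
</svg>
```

G21
G90
G00 X127.796 Y228.734
M3 S822
G01 X118.405 Y227.365 F921
G01 X112.523 Y234.812
G01 X116.032 Y243.630
G01 X125.423 Y244.999
G01 X131.305 Y237.552
G01 X127.796 Y228.734
G00 X55.416 Y214.469
M3 S822
G01 X145.975 Y111.986 F921
M5
G00 X0.000 Y0.000

1 u = 1 mm; y_m = 271.944 − y.

[1] `<path>` regular polygon, #ff0000→cut S822 F921: (127.796,228.734) → (118.405,227.365) → (112.523,234.812) → (116.032,243.630) → (125.423,244.999) → (131.305,237.552) → (127.796,228.734) (closed)

[2] `<path>` line segment, #ff0000→cut S822 F921: (55.416,214.469) → (145.975,111.986)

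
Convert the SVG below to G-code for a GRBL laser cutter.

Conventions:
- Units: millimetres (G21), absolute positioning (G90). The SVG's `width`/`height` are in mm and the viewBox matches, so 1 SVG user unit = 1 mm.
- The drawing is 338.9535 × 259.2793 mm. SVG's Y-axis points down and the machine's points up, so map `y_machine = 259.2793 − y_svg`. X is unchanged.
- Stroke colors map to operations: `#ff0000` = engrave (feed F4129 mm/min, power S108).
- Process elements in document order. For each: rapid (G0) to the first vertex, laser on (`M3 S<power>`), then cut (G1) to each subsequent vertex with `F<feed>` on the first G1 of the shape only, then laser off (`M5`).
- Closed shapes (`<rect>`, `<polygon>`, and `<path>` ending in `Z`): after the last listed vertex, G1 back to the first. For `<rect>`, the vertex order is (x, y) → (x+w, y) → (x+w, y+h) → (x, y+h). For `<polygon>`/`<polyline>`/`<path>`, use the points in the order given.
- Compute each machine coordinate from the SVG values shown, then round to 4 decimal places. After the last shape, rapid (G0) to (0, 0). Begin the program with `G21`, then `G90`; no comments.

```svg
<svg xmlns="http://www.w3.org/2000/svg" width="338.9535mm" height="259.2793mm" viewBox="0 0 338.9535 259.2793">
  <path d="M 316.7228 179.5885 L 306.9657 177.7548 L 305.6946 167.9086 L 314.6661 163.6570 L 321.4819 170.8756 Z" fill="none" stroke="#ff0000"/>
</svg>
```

G21
G90
G0 X316.7228 Y79.6908
M3 S108
G1 X306.9657 Y81.5245 F4129
G1 X305.6946 Y91.3707
G1 X314.6661 Y95.6223
G1 X321.4819 Y88.4037
G1 X316.7228 Y79.6908
M5
G0 X0.0000 Y0.0000

1 u = 1 mm; y_m = 259.2793 − y.

[1] `<path>` regular polygon, #ff0000→engrave S108 F4129: (316.7228,79.6908) → (306.9657,81.5245) → (305.6946,91.3707) → (314.6661,95.6223) → (321.4819,88.4037) → (316.7228,79.6908) (closed)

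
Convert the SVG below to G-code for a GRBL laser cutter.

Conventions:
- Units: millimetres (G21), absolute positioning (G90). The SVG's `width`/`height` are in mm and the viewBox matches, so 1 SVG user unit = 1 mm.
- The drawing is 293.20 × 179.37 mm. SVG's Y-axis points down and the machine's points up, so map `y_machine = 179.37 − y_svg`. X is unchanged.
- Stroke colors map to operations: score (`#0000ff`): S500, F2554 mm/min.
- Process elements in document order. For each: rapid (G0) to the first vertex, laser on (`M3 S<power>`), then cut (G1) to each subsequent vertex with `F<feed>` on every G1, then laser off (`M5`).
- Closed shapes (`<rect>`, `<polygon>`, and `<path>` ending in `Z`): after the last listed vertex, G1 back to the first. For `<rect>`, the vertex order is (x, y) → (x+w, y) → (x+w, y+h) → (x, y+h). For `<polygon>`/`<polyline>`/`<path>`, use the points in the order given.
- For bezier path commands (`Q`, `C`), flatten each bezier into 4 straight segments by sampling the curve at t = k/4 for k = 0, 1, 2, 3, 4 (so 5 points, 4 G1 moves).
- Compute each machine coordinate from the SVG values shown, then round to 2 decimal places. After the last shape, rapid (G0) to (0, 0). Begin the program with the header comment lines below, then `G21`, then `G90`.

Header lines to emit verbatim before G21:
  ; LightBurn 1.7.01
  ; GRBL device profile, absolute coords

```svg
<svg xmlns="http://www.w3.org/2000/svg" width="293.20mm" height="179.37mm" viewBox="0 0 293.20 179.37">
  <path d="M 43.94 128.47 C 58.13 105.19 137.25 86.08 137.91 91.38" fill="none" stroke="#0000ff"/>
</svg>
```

; LightBurn 1.7.01
; GRBL device profile, absolute coords
G21
G90
G0 X43.94 Y50.90
M3 S500
G1 X64.52 Y67.26 F2554
G1 X96.00 Y80.16 F2554
G1 X124.94 Y87.70 F2554
G1 X137.91 Y87.99 F2554
M5
G0 X0.00 Y0.00

Since the viewBox matches the mm dimensions, user units are millimetres directly. The only transform is the Y-flip y_m = 179.37 − y_svg.

Shape 1 is a cubic bezier drawn with `<path>`. Its stroke #0000ff means score at S500, F2554. After flipping Y the toolpath is (43.94,50.90) → (64.52,67.26) → (96.00,80.16) → (124.94,87.70) → (137.91,87.99).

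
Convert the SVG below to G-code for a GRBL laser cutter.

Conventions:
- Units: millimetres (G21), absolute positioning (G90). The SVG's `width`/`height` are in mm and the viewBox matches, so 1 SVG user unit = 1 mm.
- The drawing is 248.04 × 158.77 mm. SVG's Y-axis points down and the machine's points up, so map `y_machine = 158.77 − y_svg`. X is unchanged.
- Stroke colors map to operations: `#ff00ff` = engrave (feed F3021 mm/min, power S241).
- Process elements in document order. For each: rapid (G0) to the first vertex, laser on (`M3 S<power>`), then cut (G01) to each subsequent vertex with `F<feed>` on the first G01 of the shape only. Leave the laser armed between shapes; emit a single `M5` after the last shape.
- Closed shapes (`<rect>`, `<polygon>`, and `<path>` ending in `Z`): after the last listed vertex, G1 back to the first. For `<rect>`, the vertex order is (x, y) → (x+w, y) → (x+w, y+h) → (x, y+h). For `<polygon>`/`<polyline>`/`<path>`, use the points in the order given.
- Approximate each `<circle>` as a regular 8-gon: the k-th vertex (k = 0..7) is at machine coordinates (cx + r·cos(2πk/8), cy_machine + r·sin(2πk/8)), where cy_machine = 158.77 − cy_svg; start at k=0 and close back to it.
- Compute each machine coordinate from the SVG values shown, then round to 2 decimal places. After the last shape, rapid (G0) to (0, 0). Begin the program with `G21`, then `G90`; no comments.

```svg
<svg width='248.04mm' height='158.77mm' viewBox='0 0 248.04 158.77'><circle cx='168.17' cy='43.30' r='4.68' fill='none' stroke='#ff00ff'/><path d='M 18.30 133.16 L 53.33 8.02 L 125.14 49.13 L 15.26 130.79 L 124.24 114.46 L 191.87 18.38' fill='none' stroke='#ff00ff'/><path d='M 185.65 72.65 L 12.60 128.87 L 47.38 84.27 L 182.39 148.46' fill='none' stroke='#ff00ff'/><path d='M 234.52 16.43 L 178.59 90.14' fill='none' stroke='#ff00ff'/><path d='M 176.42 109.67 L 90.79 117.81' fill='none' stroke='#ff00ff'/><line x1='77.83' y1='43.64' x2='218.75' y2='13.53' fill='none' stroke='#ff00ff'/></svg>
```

G21
G90
G0 X172.85 Y115.47
M3 S241
G01 X171.48 Y118.78 F3021
G01 X168.17 Y120.15
G01 X164.86 Y118.78
G01 X163.49 Y115.47
G01 X164.86 Y112.16
G01 X168.17 Y110.79
G01 X171.48 Y112.16
G01 X172.85 Y115.47
G0 X18.30 Y25.61
M3 S241
G01 X53.33 Y150.75 F3021
G01 X125.14 Y109.64
G01 X15.26 Y27.98
G01 X124.24 Y44.31
G01 X191.87 Y140.39
G0 X185.65 Y86.12
M3 S241
G01 X12.60 Y29.90 F3021
G01 X47.38 Y74.50
G01 X182.39 Y10.31
G0 X234.52 Y142.34
M3 S241
G01 X178.59 Y68.63 F3021
G0 X176.42 Y49.10
M3 S241
G01 X90.79 Y40.96 F3021
G0 X77.83 Y115.13
M3 S241
G01 X218.75 Y145.24 F3021
M5
G0 X0.00 Y0.00

viewBox `0 0 248.04 158.77` with mm width/height → 1 unit = 1 mm. Flip: y_m = 158.77 − y_svg.

**Shape 1** — `<circle>` circle, stroke `#ff00ff` → engrave (S241, F3021). Machine vertices: (172.85,115.47) → (171.48,118.78) → (168.17,120.15) → (164.86,118.78) → (163.49,115.47) → (164.86,112.16) → (168.17,110.79) → (171.48,112.16) → (172.85,115.47). Closed: final G1 returns to the first vertex.

**Shape 2** — `<path>` open polyline, stroke `#ff00ff` → engrave (S241, F3021). Machine vertices: (18.30,25.61) → (53.33,150.75) → (125.14,109.64) → (15.26,27.98) → (124.24,44.31) → (191.87,140.39). Open path.

**Shape 3** — `<path>` open polyline, stroke `#ff00ff` → engrave (S241, F3021). Machine vertices: (185.65,86.12) → (12.60,29.90) → (47.38,74.50) → (182.39,10.31). Open path.

**Shape 4** — `<path>` line segment, stroke `#ff00ff` → engrave (S241, F3021). Machine vertices: (234.52,142.34) → (178.59,68.63). Open path.

**Shape 5** — `<path>` line segment, stroke `#ff00ff` → engrave (S241, F3021). Machine vertices: (176.42,49.10) → (90.79,40.96). Open path.

**Shape 6** — `<line>` line segment, stroke `#ff00ff` → engrave (S241, F3021). Machine vertices: (77.83,115.13) → (218.75,145.24). Open path.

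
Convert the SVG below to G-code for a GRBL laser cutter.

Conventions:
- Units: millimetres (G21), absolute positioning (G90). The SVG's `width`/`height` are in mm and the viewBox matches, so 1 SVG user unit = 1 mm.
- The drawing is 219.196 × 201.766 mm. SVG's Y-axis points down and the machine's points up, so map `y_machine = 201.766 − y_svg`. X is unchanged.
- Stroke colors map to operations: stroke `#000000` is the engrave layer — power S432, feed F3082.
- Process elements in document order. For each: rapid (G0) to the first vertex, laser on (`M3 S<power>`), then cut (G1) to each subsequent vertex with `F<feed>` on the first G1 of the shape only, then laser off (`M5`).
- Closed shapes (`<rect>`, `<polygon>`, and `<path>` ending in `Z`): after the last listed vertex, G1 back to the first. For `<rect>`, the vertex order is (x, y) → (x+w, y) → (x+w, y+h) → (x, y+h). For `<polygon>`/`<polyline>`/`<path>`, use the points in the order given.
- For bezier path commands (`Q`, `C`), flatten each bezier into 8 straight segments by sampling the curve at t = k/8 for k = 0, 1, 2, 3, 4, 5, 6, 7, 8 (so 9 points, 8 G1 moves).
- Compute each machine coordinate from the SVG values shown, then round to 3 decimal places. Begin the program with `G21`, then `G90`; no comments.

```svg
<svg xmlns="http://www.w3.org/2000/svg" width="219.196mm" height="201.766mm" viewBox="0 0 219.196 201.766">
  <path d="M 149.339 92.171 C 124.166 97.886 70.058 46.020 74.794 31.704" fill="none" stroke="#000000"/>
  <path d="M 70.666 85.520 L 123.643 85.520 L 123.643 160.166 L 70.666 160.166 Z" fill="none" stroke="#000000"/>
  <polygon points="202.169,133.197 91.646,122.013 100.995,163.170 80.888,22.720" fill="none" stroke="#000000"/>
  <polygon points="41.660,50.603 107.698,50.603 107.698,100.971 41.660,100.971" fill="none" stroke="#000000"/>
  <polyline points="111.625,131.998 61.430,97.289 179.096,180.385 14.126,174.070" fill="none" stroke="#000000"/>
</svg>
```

Since the viewBox matches the mm dimensions, user units are millimetres directly. The only transform is the Y-flip y_m = 201.766 − y_svg.

Shape 1 is a cubic bezier drawn with `<path>`. Its stroke #000000 means engrave at S432, F3082. After flipping Y the toolpath is (149.339,109.595) → (138.714,109.965) → (126.405,114.619) → (113.441,122.441) → (100.851,132.317) → (89.662,143.132) → (80.904,153.771) → (75.605,163.119) → (74.794,170.062).

Shape 2 is a rectangle drawn with `<path>`. Its stroke #000000 means engrave at S432, F3082. After flipping Y the toolpath is (70.666,116.246) → (123.643,116.246) → (123.643,41.600) → (70.666,41.600) → (70.666,116.246), returning to the start.

Shape 3 is a closed polygon drawn with `<polygon>`. Its stroke #000000 means engrave at S432, F3082. After flipping Y the toolpath is (202.169,68.569) → (91.646,79.753) → (100.995,38.596) → (80.888,179.046) → (202.169,68.569), returning to the start.

Shape 4 is a rectangle drawn with `<polygon>`. Its stroke #000000 means engrave at S432, F3082. After flipping Y the toolpath is (41.660,151.163) → (107.698,151.163) → (107.698,100.795) → (41.660,100.795) → (41.660,151.163), returning to the start.

Shape 5 is a open polyline drawn with `<polyline>`. Its stroke #000000 means engrave at S432, F3082. After flipping Y the toolpath is (111.625,69.768) → (61.430,104.477) → (179.096,21.381) → (14.126,27.696).

G21
G90
G0 X149.339 Y109.595
M3 S432
G1 X138.714 Y109.965 F3082
G1 X126.405 Y114.619
G1 X113.441 Y122.441
G1 X100.851 Y132.317
G1 X89.662 Y143.132
G1 X80.904 Y153.771
G1 X75.605 Y163.119
G1 X74.794 Y170.062
M5
G0 X70.666 Y116.246
M3 S432
G1 X123.643 Y116.246 F3082
G1 X123.643 Y41.600
G1 X70.666 Y41.600
G1 X70.666 Y116.246
M5
G0 X202.169 Y68.569
M3 S432
G1 X91.646 Y79.753 F3082
G1 X100.995 Y38.596
G1 X80.888 Y179.046
G1 X202.169 Y68.569
M5
G0 X41.660 Y151.163
M3 S432
G1 X107.698 Y151.163 F3082
G1 X107.698 Y100.795
G1 X41.660 Y100.795
G1 X41.660 Y151.163
M5
G0 X111.625 Y69.768
M3 S432
G1 X61.430 Y104.477 F3082
G1 X179.096 Y21.381
G1 X14.126 Y27.696
M5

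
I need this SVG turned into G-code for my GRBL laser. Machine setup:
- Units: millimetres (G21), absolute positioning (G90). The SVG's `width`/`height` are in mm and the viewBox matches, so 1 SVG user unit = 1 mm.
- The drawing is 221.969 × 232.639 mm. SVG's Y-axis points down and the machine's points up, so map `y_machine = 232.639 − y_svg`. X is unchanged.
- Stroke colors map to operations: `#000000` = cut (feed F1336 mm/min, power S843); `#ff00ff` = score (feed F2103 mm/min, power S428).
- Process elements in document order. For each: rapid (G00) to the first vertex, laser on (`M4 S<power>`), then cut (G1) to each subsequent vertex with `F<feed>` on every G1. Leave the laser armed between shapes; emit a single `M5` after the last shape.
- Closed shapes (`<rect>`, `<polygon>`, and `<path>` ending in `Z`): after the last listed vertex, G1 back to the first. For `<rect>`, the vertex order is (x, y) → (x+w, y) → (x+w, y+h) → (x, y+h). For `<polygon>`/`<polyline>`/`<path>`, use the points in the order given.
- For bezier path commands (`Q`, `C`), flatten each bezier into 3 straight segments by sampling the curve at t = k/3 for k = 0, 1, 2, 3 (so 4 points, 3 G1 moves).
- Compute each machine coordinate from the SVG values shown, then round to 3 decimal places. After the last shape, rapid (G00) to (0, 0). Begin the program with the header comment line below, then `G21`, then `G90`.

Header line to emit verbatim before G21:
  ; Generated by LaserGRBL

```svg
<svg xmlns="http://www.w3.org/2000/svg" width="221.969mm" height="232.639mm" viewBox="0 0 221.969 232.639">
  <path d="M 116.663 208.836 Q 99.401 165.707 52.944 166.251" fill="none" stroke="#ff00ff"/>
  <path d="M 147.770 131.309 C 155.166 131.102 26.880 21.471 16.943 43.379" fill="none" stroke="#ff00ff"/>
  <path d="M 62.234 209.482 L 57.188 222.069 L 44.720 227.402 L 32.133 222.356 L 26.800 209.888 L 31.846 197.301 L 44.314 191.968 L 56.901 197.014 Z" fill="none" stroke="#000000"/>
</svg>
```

; Generated by LaserGRBL
G21
G90
G00 X116.663 Y23.803
M4 S428
G1 X101.911 Y47.703 F2103
G1 X80.671 Y61.898 F2103
G1 X52.944 Y66.388 F2103
G00 X147.770 Y101.330
M4 S428
G1 X119.347 Y129.087 F2103
G1 X56.921 Y176.246 F2103
G1 X16.943 Y189.260 F2103
G00 X62.234 Y23.157
M4 S843
G1 X57.188 Y10.570 F1336
G1 X44.720 Y5.237 F1336
G1 X32.133 Y10.283 F1336
G1 X26.800 Y22.751 F1336
G1 X31.846 Y35.338 F1336
G1 X44.314 Y40.671 F1336
G1 X56.901 Y35.625 F1336
G1 X62.234 Y23.157 F1336
M5
G00 X0.000 Y0.000

1 u = 1 mm; y_m = 232.639 − y.

[1] `<path>` quadratic bezier, #ff00ff→score S428 F2103: (116.663,23.803) → (101.911,47.703) → (80.671,61.898) → (52.944,66.388)

[2] `<path>` cubic bezier, #ff00ff→score S428 F2103: (147.770,101.330) → (119.347,129.087) → (56.921,176.246) → (16.943,189.260)

[3] `<path>` regular polygon, #000000→cut S843 F1336: (62.234,23.157) → (57.188,10.570) → (44.720,5.237) → (32.133,10.283) → (26.800,22.751) → (31.846,35.338) → (44.314,40.671) → (56.901,35.625) → (62.234,23.157) (closed)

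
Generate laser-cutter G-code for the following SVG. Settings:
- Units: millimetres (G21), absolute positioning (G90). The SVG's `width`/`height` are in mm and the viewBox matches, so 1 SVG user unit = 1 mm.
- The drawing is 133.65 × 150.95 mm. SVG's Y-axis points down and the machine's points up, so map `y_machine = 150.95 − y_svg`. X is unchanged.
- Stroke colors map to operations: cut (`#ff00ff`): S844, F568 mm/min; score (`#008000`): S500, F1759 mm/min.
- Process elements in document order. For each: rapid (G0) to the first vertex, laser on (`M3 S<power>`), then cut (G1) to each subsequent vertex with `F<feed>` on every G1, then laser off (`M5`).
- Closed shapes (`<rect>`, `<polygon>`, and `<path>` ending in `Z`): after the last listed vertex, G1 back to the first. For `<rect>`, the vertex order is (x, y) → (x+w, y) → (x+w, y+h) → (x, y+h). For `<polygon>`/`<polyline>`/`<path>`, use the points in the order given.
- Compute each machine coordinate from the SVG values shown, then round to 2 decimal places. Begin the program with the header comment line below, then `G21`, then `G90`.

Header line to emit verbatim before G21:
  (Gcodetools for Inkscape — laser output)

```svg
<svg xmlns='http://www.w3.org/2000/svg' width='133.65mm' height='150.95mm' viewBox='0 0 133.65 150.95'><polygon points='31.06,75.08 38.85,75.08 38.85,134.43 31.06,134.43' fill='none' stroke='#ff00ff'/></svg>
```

(Gcodetools for Inkscape — laser output)
G21
G90
G0 X31.06 Y75.87
M3 S844
G1 X38.85 Y75.87 F568
G1 X38.85 Y16.52 F568
G1 X31.06 Y16.52 F568
G1 X31.06 Y75.87 F568
M5

1 u = 1 mm; y_m = 150.95 − y.

[1] `<polygon>` rectangle, #ff00ff→cut S844 F568: (31.06,75.87) → (38.85,75.87) → (38.85,16.52) → (31.06,16.52) → (31.06,75.87) (closed)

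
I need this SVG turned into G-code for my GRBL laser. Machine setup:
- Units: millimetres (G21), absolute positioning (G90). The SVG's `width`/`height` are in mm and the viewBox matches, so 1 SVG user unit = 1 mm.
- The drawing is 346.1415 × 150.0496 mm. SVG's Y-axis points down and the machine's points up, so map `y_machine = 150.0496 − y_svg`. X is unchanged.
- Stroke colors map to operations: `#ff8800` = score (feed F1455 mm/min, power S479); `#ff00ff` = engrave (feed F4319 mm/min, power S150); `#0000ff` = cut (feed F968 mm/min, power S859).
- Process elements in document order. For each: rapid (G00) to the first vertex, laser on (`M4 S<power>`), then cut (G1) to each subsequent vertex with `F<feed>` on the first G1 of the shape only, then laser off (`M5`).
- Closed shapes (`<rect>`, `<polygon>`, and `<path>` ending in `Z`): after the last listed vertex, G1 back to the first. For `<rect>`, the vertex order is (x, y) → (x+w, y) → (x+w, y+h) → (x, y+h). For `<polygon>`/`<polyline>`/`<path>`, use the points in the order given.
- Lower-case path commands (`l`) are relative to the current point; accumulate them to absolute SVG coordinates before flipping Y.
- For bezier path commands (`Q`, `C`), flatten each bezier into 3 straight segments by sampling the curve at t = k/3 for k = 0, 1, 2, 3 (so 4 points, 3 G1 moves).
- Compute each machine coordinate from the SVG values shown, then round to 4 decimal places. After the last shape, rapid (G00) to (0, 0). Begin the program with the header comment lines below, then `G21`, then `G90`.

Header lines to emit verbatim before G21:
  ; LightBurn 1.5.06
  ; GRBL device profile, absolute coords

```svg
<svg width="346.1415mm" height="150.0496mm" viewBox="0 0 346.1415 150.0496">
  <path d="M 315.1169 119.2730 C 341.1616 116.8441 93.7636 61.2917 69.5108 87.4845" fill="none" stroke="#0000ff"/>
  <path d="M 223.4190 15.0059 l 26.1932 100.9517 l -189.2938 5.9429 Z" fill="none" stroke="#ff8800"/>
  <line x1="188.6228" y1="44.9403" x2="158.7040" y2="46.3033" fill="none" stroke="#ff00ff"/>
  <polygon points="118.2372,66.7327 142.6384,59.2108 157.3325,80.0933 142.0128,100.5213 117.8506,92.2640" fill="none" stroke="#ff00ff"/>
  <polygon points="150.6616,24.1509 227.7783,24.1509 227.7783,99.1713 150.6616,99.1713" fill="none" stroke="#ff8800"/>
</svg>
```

viewBox `0 0 346.1415 150.0496` with mm width/height → 1 unit = 1 mm. Flip: y_m = 150.0496 − y_svg.

**Shape 1** — `<path>` cubic bezier, stroke `#0000ff` → cut (S859, F968). Control points (SVG): P0=(315.1169,119.2730), P1=(341.1616,116.8441), P2=(93.7636,61.2917), P3=(69.5108,87.4845); sampled at t=k/3. Machine vertices: (315.1169,30.7766) → (268.4062,45.9182) → (149.7532,66.5046) → (69.5108,62.5651). Open path.

**Shape 2** — `<path>` closed polygon, stroke `#ff8800` → score (S479, F1455). Machine vertices: (223.4190,135.0437) → (249.6122,34.0920) → (60.3184,28.1491) → (223.4190,135.0437). Closed: final G1 returns to the first vertex.

**Shape 3** — `<line>` line segment, stroke `#ff00ff` → engrave (S150, F4319). Machine vertices: (188.6228,105.1093) → (158.7040,103.7463). Open path.

**Shape 4** — `<polygon>` regular polygon, stroke `#ff00ff` → engrave (S150, F4319). Machine vertices: (118.2372,83.3169) → (142.6384,90.8388) → (157.3325,69.9563) → (142.0128,49.5283) → (117.8506,57.7856) → (118.2372,83.3169). Closed: final G1 returns to the first vertex.

**Shape 5** — `<polygon>` rectangle, stroke `#ff8800` → score (S479, F1455). Machine vertices: (150.6616,125.8987) → (227.7783,125.8987) → (227.7783,50.8783) → (150.6616,50.8783) → (150.6616,125.8987). Closed: final G1 returns to the first vertex.

; LightBurn 1.5.06
; GRBL device profile, absolute coords
G21
G90
G00 X315.1169 Y30.7766
M4 S859
G1 X268.4062 Y45.9182 F968
G1 X149.7532 Y66.5046
G1 X69.5108 Y62.5651
M5
G00 X223.4190 Y135.0437
M4 S479
G1 X249.6122 Y34.0920 F1455
G1 X60.3184 Y28.1491
G1 X223.4190 Y135.0437
M5
G00 X188.6228 Y105.1093
M4 S150
G1 X158.7040 Y103.7463 F4319
M5
G00 X118.2372 Y83.3169
M4 S150
G1 X142.6384 Y90.8388 F4319
G1 X157.3325 Y69.9563
G1 X142.0128 Y49.5283
G1 X117.8506 Y57.7856
G1 X118.2372 Y83.3169
M5
G00 X150.6616 Y125.8987
M4 S479
G1 X227.7783 Y125.8987 F1455
G1 X227.7783 Y50.8783
G1 X150.6616 Y50.8783
G1 X150.6616 Y125.8987
M5
G00 X0.0000 Y0.0000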